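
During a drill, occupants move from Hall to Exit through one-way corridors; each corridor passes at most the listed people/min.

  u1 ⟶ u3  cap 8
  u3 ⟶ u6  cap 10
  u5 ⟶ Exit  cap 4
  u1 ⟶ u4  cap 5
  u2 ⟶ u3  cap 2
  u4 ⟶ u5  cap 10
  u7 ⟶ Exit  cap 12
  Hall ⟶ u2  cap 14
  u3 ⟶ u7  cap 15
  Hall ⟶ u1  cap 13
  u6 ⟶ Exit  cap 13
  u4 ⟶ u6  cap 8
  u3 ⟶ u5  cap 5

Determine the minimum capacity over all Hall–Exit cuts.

15

Augment Hall→u1→u3→u5→Exit: bottleneck 4, flow now 4.
Augment Hall→u1→u3→u6→Exit: bottleneck 4, flow now 8.
Augment Hall→u1→u4→u6→Exit: bottleneck 5, flow now 13.
Augment Hall→u2→u3→u6→Exit: bottleneck 2, flow now 15.
No augmenting path remains; maximum flow = 15.
By max-flow min-cut, the minimum cut capacity equals the max flow.
In the residual graph, reachable from Hall: {Hall, u2}.
Min-cut edges: Hall→u1 (13), u2→u3 (2); capacity 13 + 2 = 15.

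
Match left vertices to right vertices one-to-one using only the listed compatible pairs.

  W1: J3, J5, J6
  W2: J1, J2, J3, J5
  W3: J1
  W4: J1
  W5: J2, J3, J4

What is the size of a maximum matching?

4

Unit-capacity flow: source→left, listed edges, right→sink; max matching = max flow.
Augmenting path W1→J3 (+1); matched 1.
Augmenting path W2→J1 (+1); matched 2.
Augmenting path W5→J2 (+1); matched 3.
Augmenting path W3→J1→W2→J5 (+1); matched 4.
No augmenting path remains; maximum matching = 4.
König certificate: {W1, W2, W5, J1} is a vertex cover of size 4 (every listed pair touches it), so no matching can be larger.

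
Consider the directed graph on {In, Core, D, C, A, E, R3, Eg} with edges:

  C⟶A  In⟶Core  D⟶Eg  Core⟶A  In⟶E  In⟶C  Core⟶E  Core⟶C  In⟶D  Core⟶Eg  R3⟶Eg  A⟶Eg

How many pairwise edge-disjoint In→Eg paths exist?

Assign every edge capacity 1; by Menger, the answer equals the max flow.
Path In→Core→Eg (+1); total 1.
Path In→D→Eg (+1); total 2.
Path In→C→A→Eg (+1); total 3.
No residual In→Eg path; max flow = 3.
Certifying cut of size 3: {In→C, In→Core, In→D}.

3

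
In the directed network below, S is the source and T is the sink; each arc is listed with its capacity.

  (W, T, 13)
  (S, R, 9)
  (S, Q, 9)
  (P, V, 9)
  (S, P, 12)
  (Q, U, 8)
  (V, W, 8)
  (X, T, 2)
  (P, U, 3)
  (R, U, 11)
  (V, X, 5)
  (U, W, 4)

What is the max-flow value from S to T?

Augment S→P→U→W→T: bottleneck 3, flow now 3.
Augment S→P→V→W→T: bottleneck 8, flow now 11.
Augment S→P→V→X→T: bottleneck 1, flow now 12.
Augment S→Q→U→W→T: bottleneck 1, flow now 13.
No augmenting path remains; maximum flow = 13.
In the residual graph, reachable from S: {S, P, Q, R, U}.
Min-cut edges: P→V (9), U→W (4); capacity 9 + 4 = 13.
This cut is saturated, so no flow can exceed 13.

13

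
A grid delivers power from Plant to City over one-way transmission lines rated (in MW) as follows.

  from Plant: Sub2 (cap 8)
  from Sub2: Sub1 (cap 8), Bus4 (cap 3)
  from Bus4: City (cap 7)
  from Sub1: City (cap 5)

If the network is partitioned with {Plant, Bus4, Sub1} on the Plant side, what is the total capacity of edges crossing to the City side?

20

Edges leaving {Plant, Bus4, Sub1}: Plant→Sub2 (8), Bus4→City (7), Sub1→City (5).
Cut capacity = 8 + 7 + 5 = 20.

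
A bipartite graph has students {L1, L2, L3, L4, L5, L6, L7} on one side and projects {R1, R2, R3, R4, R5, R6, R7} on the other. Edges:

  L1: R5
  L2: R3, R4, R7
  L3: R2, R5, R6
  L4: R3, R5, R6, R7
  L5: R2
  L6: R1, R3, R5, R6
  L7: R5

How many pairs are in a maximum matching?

Unit-capacity flow: source→left, listed edges, right→sink; max matching = max flow.
Augmenting path L1→R5 (+1); matched 1.
Augmenting path L2→R3 (+1); matched 2.
Augmenting path L3→R2 (+1); matched 3.
Augmenting path L4→R6 (+1); matched 4.
Augmenting path L6→R1 (+1); matched 5.
Augmenting path L5→R2→L3→R6→L4→R7 (+1); matched 6.
No augmenting path remains; maximum matching = 6.
König certificate: {L2, L3, L4, L5, L6, R5} is a vertex cover of size 6 (every listed pair touches it), so no matching can be larger.

6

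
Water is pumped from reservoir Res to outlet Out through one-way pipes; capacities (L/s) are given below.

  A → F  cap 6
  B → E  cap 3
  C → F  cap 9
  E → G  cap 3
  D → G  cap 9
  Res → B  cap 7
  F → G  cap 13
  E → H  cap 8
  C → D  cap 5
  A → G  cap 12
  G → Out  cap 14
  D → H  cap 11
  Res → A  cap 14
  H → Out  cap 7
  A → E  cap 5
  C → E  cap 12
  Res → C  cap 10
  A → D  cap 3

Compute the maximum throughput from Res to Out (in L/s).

21

Augment Res→A→G→Out: bottleneck 12, flow now 12.
Augment Res→A→D→G→Out: bottleneck 2, flow now 14.
Augment Res→B→E→H→Out: bottleneck 3, flow now 17.
Augment Res→C→D→H→Out: bottleneck 4, flow now 21.
No augmenting path remains; maximum flow = 21.
In the residual graph, reachable from Res: {Res, A, B, C, D, E, F, G, H}.
Min-cut edges: G→Out (14), H→Out (7); capacity 14 + 7 = 21.
This cut is saturated, so no flow can exceed 21.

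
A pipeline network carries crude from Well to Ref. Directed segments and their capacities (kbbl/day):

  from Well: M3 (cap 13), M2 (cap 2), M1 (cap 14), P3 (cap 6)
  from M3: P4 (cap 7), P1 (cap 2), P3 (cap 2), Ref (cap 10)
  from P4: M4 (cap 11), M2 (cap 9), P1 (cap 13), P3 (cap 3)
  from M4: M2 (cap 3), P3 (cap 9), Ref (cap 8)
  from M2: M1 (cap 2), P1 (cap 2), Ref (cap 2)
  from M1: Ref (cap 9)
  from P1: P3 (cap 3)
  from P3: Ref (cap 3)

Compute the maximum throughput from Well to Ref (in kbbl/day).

27

Augment Well→M3→Ref: bottleneck 10, flow now 10.
Augment Well→M2→Ref: bottleneck 2, flow now 12.
Augment Well→M1→Ref: bottleneck 9, flow now 21.
Augment Well→P3→Ref: bottleneck 3, flow now 24.
Augment Well→M3→P4→M4→Ref: bottleneck 3, flow now 27.
No augmenting path remains; maximum flow = 27.
In the residual graph, reachable from Well: {Well, M1, P3}.
Min-cut edges: Well→M3 (13), Well→M2 (2), M1→Ref (9), P3→Ref (3); capacity 13 + 2 + 9 + 3 = 27.
This cut is saturated, so no flow can exceed 27.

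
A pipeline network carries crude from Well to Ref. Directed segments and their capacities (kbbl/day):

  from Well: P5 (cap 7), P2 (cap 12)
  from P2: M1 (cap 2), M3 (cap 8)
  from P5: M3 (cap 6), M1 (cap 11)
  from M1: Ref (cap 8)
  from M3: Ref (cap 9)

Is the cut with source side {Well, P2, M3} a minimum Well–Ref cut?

Given cut capacity: 7 + 2 + 9 = 18.
Augment Well→P2→M1→Ref: bottleneck 2, flow now 2.
Augment Well→P2→M3→Ref: bottleneck 8, flow now 10.
Augment Well→P5→M1→Ref: bottleneck 6, flow now 16.
Augment Well→P5→M3→Ref: bottleneck 1, flow now 17.
No augmenting path remains; maximum flow = 17.
In the residual graph, reachable from Well: {Well, P2}.
Min-cut edges: Well→P5 (7), P2→M1 (2), P2→M3 (8); capacity 7 + 2 + 8 = 17.
Cut capacity 18 exceeds the max flow 17, so it is not minimum.

No — its capacity is 18, but the minimum cut has capacity 17.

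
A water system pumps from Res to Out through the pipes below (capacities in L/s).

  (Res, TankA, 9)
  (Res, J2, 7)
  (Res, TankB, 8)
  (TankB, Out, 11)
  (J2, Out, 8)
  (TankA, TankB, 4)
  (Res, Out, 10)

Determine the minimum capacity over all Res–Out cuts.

Augment Res→Out: bottleneck 10, flow now 10.
Augment Res→TankB→Out: bottleneck 8, flow now 18.
Augment Res→J2→Out: bottleneck 7, flow now 25.
Augment Res→TankA→TankB→Out: bottleneck 3, flow now 28.
No augmenting path remains; maximum flow = 28.
By max-flow min-cut, the minimum cut capacity equals the max flow.
In the residual graph, reachable from Res: {Res, TankA, TankB}.
Min-cut edges: Res→J2 (7), Res→Out (10), TankB→Out (11); capacity 7 + 10 + 11 = 28.

28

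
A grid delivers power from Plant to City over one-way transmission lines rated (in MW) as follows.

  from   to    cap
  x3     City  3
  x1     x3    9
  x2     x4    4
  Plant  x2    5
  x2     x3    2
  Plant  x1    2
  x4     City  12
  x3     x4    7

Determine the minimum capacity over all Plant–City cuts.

7

Augment Plant→x1→x3→City: bottleneck 2, flow now 2.
Augment Plant→x2→x3→City: bottleneck 1, flow now 3.
Augment Plant→x2→x4→City: bottleneck 4, flow now 7.
No augmenting path remains; maximum flow = 7.
By max-flow min-cut, the minimum cut capacity equals the max flow.
In the residual graph, reachable from Plant: {Plant}.
Min-cut edges: Plant→x1 (2), Plant→x2 (5); capacity 2 + 5 = 7.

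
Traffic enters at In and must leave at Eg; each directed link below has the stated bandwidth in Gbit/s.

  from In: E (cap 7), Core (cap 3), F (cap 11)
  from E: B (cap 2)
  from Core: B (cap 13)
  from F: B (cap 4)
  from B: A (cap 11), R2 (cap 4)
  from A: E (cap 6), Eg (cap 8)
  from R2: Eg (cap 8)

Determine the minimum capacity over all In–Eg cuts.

9

Augment In→E→B→A→Eg: bottleneck 2, flow now 2.
Augment In→Core→B→A→Eg: bottleneck 3, flow now 5.
Augment In→F→B→A→Eg: bottleneck 3, flow now 8.
Augment In→F→B→R2→Eg: bottleneck 1, flow now 9.
No augmenting path remains; maximum flow = 9.
By max-flow min-cut, the minimum cut capacity equals the max flow.
In the residual graph, reachable from In: {In, E, F}.
Min-cut edges: In→Core (3), E→B (2), F→B (4); capacity 3 + 2 + 4 = 9.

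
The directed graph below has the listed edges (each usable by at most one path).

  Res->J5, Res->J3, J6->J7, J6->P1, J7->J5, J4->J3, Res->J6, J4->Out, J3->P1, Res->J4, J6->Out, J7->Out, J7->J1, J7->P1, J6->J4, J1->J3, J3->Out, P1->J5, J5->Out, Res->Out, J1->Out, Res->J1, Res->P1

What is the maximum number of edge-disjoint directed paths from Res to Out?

6

Assign every edge capacity 1; by Menger, the answer equals the max flow.
Path Res→Out (+1); total 1.
Path Res→J6→Out (+1); total 2.
Path Res→J4→Out (+1); total 3.
Path Res→J1→Out (+1); total 4.
Path Res→J3→Out (+1); total 5.
Path Res→J5→Out (+1); total 6.
No residual Res→Out path; max flow = 6.
Certifying cut of size 6: {J5→Out, Res→J1, Res→J3, Res→J4, Res→J6, Res→Out}.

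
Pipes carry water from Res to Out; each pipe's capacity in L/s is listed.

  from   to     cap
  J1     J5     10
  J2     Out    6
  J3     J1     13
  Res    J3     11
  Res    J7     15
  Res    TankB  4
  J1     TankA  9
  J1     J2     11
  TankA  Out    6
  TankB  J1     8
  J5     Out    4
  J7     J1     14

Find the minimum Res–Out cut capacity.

16

Augment Res→J3→J1→J2→Out: bottleneck 6, flow now 6.
Augment Res→J3→J1→TankA→Out: bottleneck 5, flow now 11.
Augment Res→J7→J1→TankA→Out: bottleneck 1, flow now 12.
Augment Res→J7→J1→J5→Out: bottleneck 4, flow now 16.
No augmenting path remains; maximum flow = 16.
By max-flow min-cut, the minimum cut capacity equals the max flow.
In the residual graph, reachable from Res: {Res, J3, J7, TankB, J1, J2, TankA, J5}.
Min-cut edges: J2→Out (6), TankA→Out (6), J5→Out (4); capacity 6 + 6 + 4 = 16.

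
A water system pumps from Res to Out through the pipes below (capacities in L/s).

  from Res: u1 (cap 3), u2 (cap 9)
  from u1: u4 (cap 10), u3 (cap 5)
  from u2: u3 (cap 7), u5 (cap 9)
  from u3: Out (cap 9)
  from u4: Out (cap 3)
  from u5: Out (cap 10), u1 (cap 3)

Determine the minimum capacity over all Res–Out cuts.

Augment Res→u1→u3→Out: bottleneck 3, flow now 3.
Augment Res→u2→u3→Out: bottleneck 6, flow now 9.
Augment Res→u2→u5→Out: bottleneck 3, flow now 12.
No augmenting path remains; maximum flow = 12.
By max-flow min-cut, the minimum cut capacity equals the max flow.
In the residual graph, reachable from Res: {Res}.
Min-cut edges: Res→u1 (3), Res→u2 (9); capacity 3 + 9 = 12.

12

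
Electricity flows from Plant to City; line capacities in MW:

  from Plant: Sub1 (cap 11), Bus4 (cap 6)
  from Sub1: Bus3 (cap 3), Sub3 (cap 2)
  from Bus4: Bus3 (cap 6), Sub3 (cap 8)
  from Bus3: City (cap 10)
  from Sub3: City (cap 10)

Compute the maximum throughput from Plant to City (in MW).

11

Augment Plant→Sub1→Bus3→City: bottleneck 3, flow now 3.
Augment Plant→Sub1→Sub3→City: bottleneck 2, flow now 5.
Augment Plant→Bus4→Bus3→City: bottleneck 6, flow now 11.
No augmenting path remains; maximum flow = 11.
In the residual graph, reachable from Plant: {Plant, Sub1}.
Min-cut edges: Plant→Bus4 (6), Sub1→Bus3 (3), Sub1→Sub3 (2); capacity 6 + 3 + 2 = 11.
This cut is saturated, so no flow can exceed 11.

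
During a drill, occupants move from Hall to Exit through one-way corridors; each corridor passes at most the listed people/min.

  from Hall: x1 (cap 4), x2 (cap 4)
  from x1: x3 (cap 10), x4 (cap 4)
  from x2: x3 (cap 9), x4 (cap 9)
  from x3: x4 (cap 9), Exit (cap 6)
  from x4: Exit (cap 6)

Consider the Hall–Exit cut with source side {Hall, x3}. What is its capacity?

23

Edges leaving {Hall, x3}: Hall→x1 (4), Hall→x2 (4), x3→x4 (9), x3→Exit (6).
Cut capacity = 4 + 4 + 9 + 6 = 23.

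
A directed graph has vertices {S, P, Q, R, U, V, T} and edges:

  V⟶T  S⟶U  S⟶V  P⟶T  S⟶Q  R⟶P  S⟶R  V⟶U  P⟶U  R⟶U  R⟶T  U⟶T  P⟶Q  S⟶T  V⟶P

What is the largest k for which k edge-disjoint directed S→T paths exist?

Assign every edge capacity 1; by Menger, the answer equals the max flow.
Path S→T (+1); total 1.
Path S→R→T (+1); total 2.
Path S→U→T (+1); total 3.
Path S→V→T (+1); total 4.
No residual S→T path; max flow = 4.
Certifying cut of size 4: {S→R, S→T, S→U, S→V}.

4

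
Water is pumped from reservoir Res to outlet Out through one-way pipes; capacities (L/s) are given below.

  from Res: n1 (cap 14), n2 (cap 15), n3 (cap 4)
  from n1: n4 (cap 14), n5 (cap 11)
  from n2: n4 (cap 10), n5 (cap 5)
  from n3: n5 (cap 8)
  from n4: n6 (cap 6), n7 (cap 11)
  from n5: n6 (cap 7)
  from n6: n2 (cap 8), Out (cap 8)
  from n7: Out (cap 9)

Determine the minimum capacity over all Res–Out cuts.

Augment Res→n1→n4→n6→Out: bottleneck 6, flow now 6.
Augment Res→n1→n4→n7→Out: bottleneck 8, flow now 14.
Augment Res→n2→n4→n7→Out: bottleneck 1, flow now 15.
Augment Res→n2→n5→n6→Out: bottleneck 2, flow now 17.
No augmenting path remains; maximum flow = 17.
By max-flow min-cut, the minimum cut capacity equals the max flow.
In the residual graph, reachable from Res: {Res, n1, n2, n3, n4, n5, n6, n7}.
Min-cut edges: n6→Out (8), n7→Out (9); capacity 8 + 9 = 17.

17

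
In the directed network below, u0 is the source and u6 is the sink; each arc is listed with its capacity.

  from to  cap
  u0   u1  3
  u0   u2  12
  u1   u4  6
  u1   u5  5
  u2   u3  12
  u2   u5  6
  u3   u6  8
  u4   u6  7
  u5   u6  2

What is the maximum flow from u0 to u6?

13

Augment u0→u1→u4→u6: bottleneck 3, flow now 3.
Augment u0→u2→u3→u6: bottleneck 8, flow now 11.
Augment u0→u2→u5→u6: bottleneck 2, flow now 13.
No augmenting path remains; maximum flow = 13.
In the residual graph, reachable from u0: {u0, u2, u3, u5}.
Min-cut edges: u0→u1 (3), u3→u6 (8), u5→u6 (2); capacity 3 + 8 + 2 = 13.
This cut is saturated, so no flow can exceed 13.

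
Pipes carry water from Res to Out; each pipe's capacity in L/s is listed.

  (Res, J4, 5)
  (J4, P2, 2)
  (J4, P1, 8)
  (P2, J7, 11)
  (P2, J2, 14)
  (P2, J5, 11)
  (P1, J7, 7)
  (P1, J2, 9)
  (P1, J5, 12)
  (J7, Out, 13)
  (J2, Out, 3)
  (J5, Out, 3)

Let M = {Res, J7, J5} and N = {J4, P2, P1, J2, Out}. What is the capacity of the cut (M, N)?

21

Edges leaving {Res, J7, J5}: Res→J4 (5), J7→Out (13), J5→Out (3).
Cut capacity = 5 + 13 + 3 = 21.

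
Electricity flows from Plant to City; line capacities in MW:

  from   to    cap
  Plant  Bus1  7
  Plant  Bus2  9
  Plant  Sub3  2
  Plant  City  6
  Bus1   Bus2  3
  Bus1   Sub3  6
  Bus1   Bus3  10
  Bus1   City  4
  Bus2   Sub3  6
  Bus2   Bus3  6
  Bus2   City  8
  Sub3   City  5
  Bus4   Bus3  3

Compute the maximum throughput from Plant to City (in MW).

23

Augment Plant→City: bottleneck 6, flow now 6.
Augment Plant→Bus1→City: bottleneck 4, flow now 10.
Augment Plant→Bus2→City: bottleneck 8, flow now 18.
Augment Plant→Sub3→City: bottleneck 2, flow now 20.
Augment Plant→Bus1→Sub3→City: bottleneck 3, flow now 23.
No augmenting path remains; maximum flow = 23.
In the residual graph, reachable from Plant: {Plant, Bus1, Bus2, Sub3, Bus3}.
Min-cut edges: Plant→City (6), Bus1→City (4), Bus2→City (8), Sub3→City (5); capacity 6 + 4 + 8 + 5 = 23.
This cut is saturated, so no flow can exceed 23.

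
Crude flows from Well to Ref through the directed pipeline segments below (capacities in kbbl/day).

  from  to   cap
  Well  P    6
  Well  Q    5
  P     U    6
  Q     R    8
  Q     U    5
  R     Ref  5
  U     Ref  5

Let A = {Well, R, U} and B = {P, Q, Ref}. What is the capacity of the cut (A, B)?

Edges leaving {Well, R, U}: Well→P (6), Well→Q (5), R→Ref (5), U→Ref (5).
Cut capacity = 6 + 5 + 5 + 5 = 21.

21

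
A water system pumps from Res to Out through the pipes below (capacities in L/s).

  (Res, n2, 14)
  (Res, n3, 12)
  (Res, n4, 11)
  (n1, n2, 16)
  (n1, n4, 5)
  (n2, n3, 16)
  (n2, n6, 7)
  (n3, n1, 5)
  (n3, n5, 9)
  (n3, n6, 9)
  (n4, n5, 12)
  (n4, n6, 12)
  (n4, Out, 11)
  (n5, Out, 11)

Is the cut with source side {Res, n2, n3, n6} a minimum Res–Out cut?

Given cut capacity: 11 + 5 + 9 = 25.
Augment Res→n4→Out: bottleneck 11, flow now 11.
Augment Res→n3→n5→Out: bottleneck 9, flow now 20.
Augment Res→n3→n1→n4→n5→Out: bottleneck 2, flow now 22.
No augmenting path remains; maximum flow = 22.
In the residual graph, reachable from Res: {Res, n1, n2, n3, n4, n5, n6}.
Min-cut edges: n4→Out (11), n5→Out (11); capacity 11 + 11 = 22.
Cut capacity 25 exceeds the max flow 22, so it is not minimum.

No — its capacity is 25, but the minimum cut has capacity 22.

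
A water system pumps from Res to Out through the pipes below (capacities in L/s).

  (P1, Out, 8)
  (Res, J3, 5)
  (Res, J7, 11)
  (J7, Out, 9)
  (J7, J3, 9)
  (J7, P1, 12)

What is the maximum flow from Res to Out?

11

Augment Res→J7→Out: bottleneck 9, flow now 9.
Augment Res→J7→P1→Out: bottleneck 2, flow now 11.
No augmenting path remains; maximum flow = 11.
In the residual graph, reachable from Res: {Res, J3}.
Min-cut edges: Res→J7 (11); capacity 11 = 11.
This cut is saturated, so no flow can exceed 11.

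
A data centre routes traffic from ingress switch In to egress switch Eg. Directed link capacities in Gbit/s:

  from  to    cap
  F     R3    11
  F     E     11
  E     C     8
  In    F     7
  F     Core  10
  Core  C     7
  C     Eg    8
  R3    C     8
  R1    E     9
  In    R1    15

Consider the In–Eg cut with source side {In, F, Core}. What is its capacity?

44

Edges leaving {In, F, Core}: In→R1 (15), F→E (11), F→R3 (11), Core→C (7).
Cut capacity = 15 + 11 + 11 + 7 = 44.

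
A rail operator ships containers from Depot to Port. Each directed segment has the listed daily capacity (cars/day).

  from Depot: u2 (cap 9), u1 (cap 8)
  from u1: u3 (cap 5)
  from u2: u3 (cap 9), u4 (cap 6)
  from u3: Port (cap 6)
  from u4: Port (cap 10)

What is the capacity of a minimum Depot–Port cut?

Augment Depot→u1→u3→Port: bottleneck 5, flow now 5.
Augment Depot→u2→u3→Port: bottleneck 1, flow now 6.
Augment Depot→u2→u4→Port: bottleneck 6, flow now 12.
No augmenting path remains; maximum flow = 12.
By max-flow min-cut, the minimum cut capacity equals the max flow.
In the residual graph, reachable from Depot: {Depot, u1, u2, u3}.
Min-cut edges: u2→u4 (6), u3→Port (6); capacity 6 + 6 = 12.

12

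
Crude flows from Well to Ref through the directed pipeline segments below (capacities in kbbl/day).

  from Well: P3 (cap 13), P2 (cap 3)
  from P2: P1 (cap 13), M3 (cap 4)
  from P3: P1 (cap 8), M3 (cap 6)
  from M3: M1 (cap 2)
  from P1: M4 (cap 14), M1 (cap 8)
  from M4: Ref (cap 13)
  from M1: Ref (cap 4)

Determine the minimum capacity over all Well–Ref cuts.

13

Augment Well→P2→M3→M1→Ref: bottleneck 2, flow now 2.
Augment Well→P2→P1→M4→Ref: bottleneck 1, flow now 3.
Augment Well→P3→P1→M4→Ref: bottleneck 8, flow now 11.
Augment Well→P3→M3→P2→P1→M4→Ref: bottleneck 2, flow now 13. (uses reverse residual edge)
No augmenting path remains; maximum flow = 13.
By max-flow min-cut, the minimum cut capacity equals the max flow.
In the residual graph, reachable from Well: {Well, P3, M3}.
Min-cut edges: Well→P2 (3), P3→P1 (8), M3→M1 (2); capacity 3 + 8 + 2 = 13.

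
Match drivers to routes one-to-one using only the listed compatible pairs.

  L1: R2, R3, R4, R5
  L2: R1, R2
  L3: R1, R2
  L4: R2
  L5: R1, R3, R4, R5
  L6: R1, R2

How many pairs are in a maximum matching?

4

Unit-capacity flow: source→left, listed edges, right→sink; max matching = max flow.
Augmenting path L1→R2 (+1); matched 1.
Augmenting path L2→R1 (+1); matched 2.
Augmenting path L5→R3 (+1); matched 3.
Augmenting path L3→R2→L1→R4 (+1); matched 4.
No augmenting path remains; maximum matching = 4.
König certificate: {L1, L5, R1, R2} is a vertex cover of size 4 (every listed pair touches it), so no matching can be larger.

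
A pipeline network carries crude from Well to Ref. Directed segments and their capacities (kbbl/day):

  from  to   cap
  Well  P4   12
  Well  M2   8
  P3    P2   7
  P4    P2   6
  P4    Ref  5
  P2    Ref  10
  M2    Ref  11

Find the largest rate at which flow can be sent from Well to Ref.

19

Augment Well→P4→Ref: bottleneck 5, flow now 5.
Augment Well→M2→Ref: bottleneck 8, flow now 13.
Augment Well→P4→P2→Ref: bottleneck 6, flow now 19.
No augmenting path remains; maximum flow = 19.
In the residual graph, reachable from Well: {Well, P4}.
Min-cut edges: Well→M2 (8), P4→P2 (6), P4→Ref (5); capacity 8 + 6 + 5 = 19.
This cut is saturated, so no flow can exceed 19.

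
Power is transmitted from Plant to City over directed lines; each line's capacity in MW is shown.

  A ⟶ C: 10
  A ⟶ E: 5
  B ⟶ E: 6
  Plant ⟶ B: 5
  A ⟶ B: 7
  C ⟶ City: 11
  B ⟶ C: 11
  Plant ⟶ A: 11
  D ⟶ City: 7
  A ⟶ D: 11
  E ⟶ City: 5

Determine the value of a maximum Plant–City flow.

16

Augment Plant→A→C→City: bottleneck 10, flow now 10.
Augment Plant→A→D→City: bottleneck 1, flow now 11.
Augment Plant→B→C→City: bottleneck 1, flow now 12.
Augment Plant→B→E→City: bottleneck 4, flow now 16.
No augmenting path remains; maximum flow = 16.
In the residual graph, reachable from Plant: {Plant}.
Min-cut edges: Plant→A (11), Plant→B (5); capacity 11 + 5 = 16.
This cut is saturated, so no flow can exceed 16.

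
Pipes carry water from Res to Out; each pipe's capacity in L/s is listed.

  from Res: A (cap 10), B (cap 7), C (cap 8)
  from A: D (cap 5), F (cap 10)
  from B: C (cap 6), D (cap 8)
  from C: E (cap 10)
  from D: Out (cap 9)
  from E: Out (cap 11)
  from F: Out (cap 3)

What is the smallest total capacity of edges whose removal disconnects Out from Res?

Augment Res→A→D→Out: bottleneck 5, flow now 5.
Augment Res→A→F→Out: bottleneck 3, flow now 8.
Augment Res→B→D→Out: bottleneck 4, flow now 12.
Augment Res→C→E→Out: bottleneck 8, flow now 20.
Augment Res→B→C→E→Out: bottleneck 2, flow now 22.
No augmenting path remains; maximum flow = 22.
By max-flow min-cut, the minimum cut capacity equals the max flow.
In the residual graph, reachable from Res: {Res, A, B, C, D, F}.
Min-cut edges: C→E (10), D→Out (9), F→Out (3); capacity 10 + 9 + 3 = 22.

22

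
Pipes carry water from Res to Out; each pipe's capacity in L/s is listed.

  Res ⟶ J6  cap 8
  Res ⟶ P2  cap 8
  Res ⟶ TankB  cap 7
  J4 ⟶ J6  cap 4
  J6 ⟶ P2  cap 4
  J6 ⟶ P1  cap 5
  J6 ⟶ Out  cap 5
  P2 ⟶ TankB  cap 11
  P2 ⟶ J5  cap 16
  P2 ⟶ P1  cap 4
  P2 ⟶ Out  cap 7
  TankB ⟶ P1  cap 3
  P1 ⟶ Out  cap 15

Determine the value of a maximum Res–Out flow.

19

Augment Res→J6→Out: bottleneck 5, flow now 5.
Augment Res→P2→Out: bottleneck 7, flow now 12.
Augment Res→J6→P1→Out: bottleneck 3, flow now 15.
Augment Res→P2→P1→Out: bottleneck 1, flow now 16.
Augment Res→TankB→P1→Out: bottleneck 3, flow now 19.
No augmenting path remains; maximum flow = 19.
In the residual graph, reachable from Res: {Res, TankB}.
Min-cut edges: Res→J6 (8), Res→P2 (8), TankB→P1 (3); capacity 8 + 8 + 3 = 19.
This cut is saturated, so no flow can exceed 19.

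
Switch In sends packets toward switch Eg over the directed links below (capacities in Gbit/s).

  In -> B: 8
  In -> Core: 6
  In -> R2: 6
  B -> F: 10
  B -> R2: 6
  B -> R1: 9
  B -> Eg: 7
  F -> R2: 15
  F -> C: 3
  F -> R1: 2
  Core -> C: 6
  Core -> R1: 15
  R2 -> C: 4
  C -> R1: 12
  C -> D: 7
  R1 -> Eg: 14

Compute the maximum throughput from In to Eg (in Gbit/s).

18

Augment In→B→Eg: bottleneck 7, flow now 7.
Augment In→B→R1→Eg: bottleneck 1, flow now 8.
Augment In→Core→R1→Eg: bottleneck 6, flow now 14.
Augment In→R2→C→R1→Eg: bottleneck 4, flow now 18.
No augmenting path remains; maximum flow = 18.
In the residual graph, reachable from In: {In, R2}.
Min-cut edges: In→B (8), In→Core (6), R2→C (4); capacity 8 + 6 + 4 = 18.
This cut is saturated, so no flow can exceed 18.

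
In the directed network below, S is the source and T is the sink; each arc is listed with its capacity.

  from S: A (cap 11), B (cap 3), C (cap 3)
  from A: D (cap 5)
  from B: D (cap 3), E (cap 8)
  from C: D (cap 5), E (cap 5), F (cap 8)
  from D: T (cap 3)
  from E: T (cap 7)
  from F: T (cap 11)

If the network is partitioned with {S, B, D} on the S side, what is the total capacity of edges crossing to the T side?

Edges leaving {S, B, D}: S→A (11), S→C (3), B→E (8), D→T (3).
Cut capacity = 11 + 3 + 8 + 3 = 25.

25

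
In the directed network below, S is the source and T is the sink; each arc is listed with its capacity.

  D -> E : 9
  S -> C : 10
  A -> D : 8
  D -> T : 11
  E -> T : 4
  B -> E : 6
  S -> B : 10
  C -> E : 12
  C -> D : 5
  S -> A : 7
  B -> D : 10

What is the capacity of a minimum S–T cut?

15

Augment S→A→D→T: bottleneck 7, flow now 7.
Augment S→B→D→T: bottleneck 4, flow now 11.
Augment S→B→E→T: bottleneck 4, flow now 15.
No augmenting path remains; maximum flow = 15.
By max-flow min-cut, the minimum cut capacity equals the max flow.
In the residual graph, reachable from S: {S, A, B, C, D, E}.
Min-cut edges: D→T (11), E→T (4); capacity 11 + 4 = 15.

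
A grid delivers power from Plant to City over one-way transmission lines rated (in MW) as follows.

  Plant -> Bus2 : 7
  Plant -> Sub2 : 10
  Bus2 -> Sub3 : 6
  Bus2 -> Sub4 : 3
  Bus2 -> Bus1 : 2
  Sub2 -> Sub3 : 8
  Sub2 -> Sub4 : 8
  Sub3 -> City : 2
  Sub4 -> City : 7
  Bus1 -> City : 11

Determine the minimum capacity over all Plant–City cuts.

11

Augment Plant→Bus2→Sub3→City: bottleneck 2, flow now 2.
Augment Plant→Bus2→Sub4→City: bottleneck 3, flow now 5.
Augment Plant→Bus2→Bus1→City: bottleneck 2, flow now 7.
Augment Plant→Sub2→Sub4→City: bottleneck 4, flow now 11.
No augmenting path remains; maximum flow = 11.
By max-flow min-cut, the minimum cut capacity equals the max flow.
In the residual graph, reachable from Plant: {Plant, Bus2, Sub2, Sub3, Sub4}.
Min-cut edges: Bus2→Bus1 (2), Sub3→City (2), Sub4→City (7); capacity 2 + 2 + 7 = 11.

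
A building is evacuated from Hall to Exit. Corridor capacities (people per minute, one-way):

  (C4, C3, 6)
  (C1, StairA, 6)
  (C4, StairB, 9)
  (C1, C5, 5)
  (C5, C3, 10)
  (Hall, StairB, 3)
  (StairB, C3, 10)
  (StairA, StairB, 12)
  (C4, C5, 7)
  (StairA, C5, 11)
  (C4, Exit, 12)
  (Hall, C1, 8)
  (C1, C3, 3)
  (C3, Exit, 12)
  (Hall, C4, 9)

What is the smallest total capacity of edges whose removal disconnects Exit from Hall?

20

Augment Hall→C4→Exit: bottleneck 9, flow now 9.
Augment Hall→C1→C3→Exit: bottleneck 3, flow now 12.
Augment Hall→StairB→C3→Exit: bottleneck 3, flow now 15.
Augment Hall→C1→C5→C3→Exit: bottleneck 5, flow now 20.
No augmenting path remains; maximum flow = 20.
By max-flow min-cut, the minimum cut capacity equals the max flow.
In the residual graph, reachable from Hall: {Hall}.
Min-cut edges: Hall→C4 (9), Hall→C1 (8), Hall→StairB (3); capacity 9 + 8 + 3 = 20.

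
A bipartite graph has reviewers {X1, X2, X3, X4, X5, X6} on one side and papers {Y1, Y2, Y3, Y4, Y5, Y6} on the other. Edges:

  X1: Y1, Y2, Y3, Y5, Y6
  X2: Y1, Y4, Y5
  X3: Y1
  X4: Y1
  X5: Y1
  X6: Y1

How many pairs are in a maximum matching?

3

Unit-capacity flow: source→left, listed edges, right→sink; max matching = max flow.
Augmenting path X1→Y1 (+1); matched 1.
Augmenting path X2→Y4 (+1); matched 2.
Augmenting path X3→Y1→X1→Y2 (+1); matched 3.
No augmenting path remains; maximum matching = 3.
König certificate: {X1, X2, Y1} is a vertex cover of size 3 (every listed pair touches it), so no matching can be larger.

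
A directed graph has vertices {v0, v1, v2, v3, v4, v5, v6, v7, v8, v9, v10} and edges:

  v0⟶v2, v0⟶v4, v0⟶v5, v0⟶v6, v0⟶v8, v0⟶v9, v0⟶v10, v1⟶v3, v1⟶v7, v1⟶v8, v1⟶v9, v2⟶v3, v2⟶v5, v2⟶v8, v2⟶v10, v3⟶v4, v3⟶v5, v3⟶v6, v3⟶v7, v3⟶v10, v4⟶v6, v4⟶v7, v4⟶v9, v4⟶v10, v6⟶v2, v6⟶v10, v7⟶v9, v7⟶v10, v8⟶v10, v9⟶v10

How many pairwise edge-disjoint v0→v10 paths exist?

6

Assign every edge capacity 1; by Menger, the answer equals the max flow.
Path v0→v10 (+1); total 1.
Path v0→v2→v10 (+1); total 2.
Path v0→v4→v10 (+1); total 3.
Path v0→v6→v10 (+1); total 4.
Path v0→v8→v10 (+1); total 5.
Path v0→v9→v10 (+1); total 6.
No residual v0→v10 path; max flow = 6.
Certifying cut of size 6: {v0→v10, v0→v2, v0→v4, v0→v6, v0→v8, v0→v9}.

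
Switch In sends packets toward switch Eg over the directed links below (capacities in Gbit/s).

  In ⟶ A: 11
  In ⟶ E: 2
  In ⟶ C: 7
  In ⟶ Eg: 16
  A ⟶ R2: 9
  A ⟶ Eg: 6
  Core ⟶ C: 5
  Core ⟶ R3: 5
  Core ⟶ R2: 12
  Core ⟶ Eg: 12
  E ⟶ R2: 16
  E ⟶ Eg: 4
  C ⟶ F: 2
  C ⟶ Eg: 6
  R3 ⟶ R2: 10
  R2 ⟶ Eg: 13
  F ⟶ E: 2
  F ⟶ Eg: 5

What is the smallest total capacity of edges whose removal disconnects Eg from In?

36

Augment In→Eg: bottleneck 16, flow now 16.
Augment In→A→Eg: bottleneck 6, flow now 22.
Augment In→E→Eg: bottleneck 2, flow now 24.
Augment In→C→Eg: bottleneck 6, flow now 30.
Augment In→A→R2→Eg: bottleneck 5, flow now 35.
Augment In→C→F→Eg: bottleneck 1, flow now 36.
No augmenting path remains; maximum flow = 36.
By max-flow min-cut, the minimum cut capacity equals the max flow.
In the residual graph, reachable from In: {In}.
Min-cut edges: In→A (11), In→E (2), In→C (7), In→Eg (16); capacity 11 + 2 + 7 + 16 = 36.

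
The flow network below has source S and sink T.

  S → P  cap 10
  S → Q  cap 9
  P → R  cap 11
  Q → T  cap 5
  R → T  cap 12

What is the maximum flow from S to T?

15

Augment S→Q→T: bottleneck 5, flow now 5.
Augment S→P→R→T: bottleneck 10, flow now 15.
No augmenting path remains; maximum flow = 15.
In the residual graph, reachable from S: {S, Q}.
Min-cut edges: S→P (10), Q→T (5); capacity 10 + 5 = 15.
This cut is saturated, so no flow can exceed 15.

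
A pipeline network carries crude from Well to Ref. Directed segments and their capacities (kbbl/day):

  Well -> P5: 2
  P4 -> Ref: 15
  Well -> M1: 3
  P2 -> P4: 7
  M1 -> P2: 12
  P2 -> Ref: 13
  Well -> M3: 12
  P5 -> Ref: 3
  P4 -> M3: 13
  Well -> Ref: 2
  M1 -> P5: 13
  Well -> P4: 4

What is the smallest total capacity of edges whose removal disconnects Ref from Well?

Augment Well→Ref: bottleneck 2, flow now 2.
Augment Well→P5→Ref: bottleneck 2, flow now 4.
Augment Well→P4→Ref: bottleneck 4, flow now 8.
Augment Well→M1→P2→Ref: bottleneck 3, flow now 11.
No augmenting path remains; maximum flow = 11.
By max-flow min-cut, the minimum cut capacity equals the max flow.
In the residual graph, reachable from Well: {Well, M3}.
Min-cut edges: Well→M1 (3), Well→P5 (2), Well→P4 (4), Well→Ref (2); capacity 3 + 2 + 4 + 2 = 11.

11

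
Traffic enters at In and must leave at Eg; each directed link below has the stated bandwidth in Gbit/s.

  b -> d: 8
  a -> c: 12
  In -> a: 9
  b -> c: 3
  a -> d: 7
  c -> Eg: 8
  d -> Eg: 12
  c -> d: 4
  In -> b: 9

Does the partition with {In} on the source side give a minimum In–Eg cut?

Yes — it is a minimum cut (capacity 18).

Given cut capacity: 9 + 9 = 18.
Augment In→a→c→Eg: bottleneck 8, flow now 8.
Augment In→a→d→Eg: bottleneck 1, flow now 9.
Augment In→b→d→Eg: bottleneck 8, flow now 17.
Augment In→b→c→d→Eg: bottleneck 1, flow now 18.
No augmenting path remains; maximum flow = 18.
Cut capacity 18 equals the max flow, so it is a minimum cut.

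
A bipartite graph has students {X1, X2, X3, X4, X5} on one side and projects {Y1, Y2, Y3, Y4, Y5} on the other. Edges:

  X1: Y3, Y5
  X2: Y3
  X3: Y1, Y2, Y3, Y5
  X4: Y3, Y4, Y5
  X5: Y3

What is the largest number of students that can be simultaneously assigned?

4

Unit-capacity flow: source→left, listed edges, right→sink; max matching = max flow.
Augmenting path X1→Y3 (+1); matched 1.
Augmenting path X3→Y1 (+1); matched 2.
Augmenting path X4→Y4 (+1); matched 3.
Augmenting path X2→Y3→X1→Y5 (+1); matched 4.
No augmenting path remains; maximum matching = 4.
König certificate: {X1, X3, X4, Y3} is a vertex cover of size 4 (every listed pair touches it), so no matching can be larger.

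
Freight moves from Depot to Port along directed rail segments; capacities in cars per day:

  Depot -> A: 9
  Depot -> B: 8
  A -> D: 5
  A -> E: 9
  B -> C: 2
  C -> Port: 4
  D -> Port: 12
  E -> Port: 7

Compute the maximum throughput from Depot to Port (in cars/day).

11

Augment Depot→A→D→Port: bottleneck 5, flow now 5.
Augment Depot→A→E→Port: bottleneck 4, flow now 9.
Augment Depot→B→C→Port: bottleneck 2, flow now 11.
No augmenting path remains; maximum flow = 11.
In the residual graph, reachable from Depot: {Depot, B}.
Min-cut edges: Depot→A (9), B→C (2); capacity 9 + 2 = 11.
This cut is saturated, so no flow can exceed 11.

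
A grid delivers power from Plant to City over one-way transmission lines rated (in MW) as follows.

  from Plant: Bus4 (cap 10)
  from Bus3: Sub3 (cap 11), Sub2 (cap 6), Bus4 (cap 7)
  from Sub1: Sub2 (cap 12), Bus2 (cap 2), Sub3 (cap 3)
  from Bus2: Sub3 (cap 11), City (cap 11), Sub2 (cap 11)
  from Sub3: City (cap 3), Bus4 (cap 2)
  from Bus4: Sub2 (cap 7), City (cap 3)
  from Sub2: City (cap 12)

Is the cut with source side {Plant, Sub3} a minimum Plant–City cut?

No — its capacity is 15, but the minimum cut has capacity 10.

Given cut capacity: 10 + 2 + 3 = 15.
Augment Plant→Bus4→City: bottleneck 3, flow now 3.
Augment Plant→Bus4→Sub2→City: bottleneck 7, flow now 10.
No augmenting path remains; maximum flow = 10.
In the residual graph, reachable from Plant: {Plant}.
Min-cut edges: Plant→Bus4 (10); capacity 10 = 10.
Cut capacity 15 exceeds the max flow 10, so it is not minimum.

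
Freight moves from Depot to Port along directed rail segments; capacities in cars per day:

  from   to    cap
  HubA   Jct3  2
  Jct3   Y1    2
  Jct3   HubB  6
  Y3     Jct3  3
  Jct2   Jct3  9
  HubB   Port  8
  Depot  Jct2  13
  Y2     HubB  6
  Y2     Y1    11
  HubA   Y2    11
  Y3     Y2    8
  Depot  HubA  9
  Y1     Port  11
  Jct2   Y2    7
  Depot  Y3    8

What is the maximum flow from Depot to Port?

19

Augment Depot→Jct2→Y2→Y1→Port: bottleneck 7, flow now 7.
Augment Depot→Jct2→Jct3→Y1→Port: bottleneck 2, flow now 9.
Augment Depot→Jct2→Jct3→HubB→Port: bottleneck 4, flow now 13.
Augment Depot→Y3→Y2→Y1→Port: bottleneck 2, flow now 15.
Augment Depot→Y3→Y2→HubB→Port: bottleneck 4, flow now 19.
No augmenting path remains; maximum flow = 19.
In the residual graph, reachable from Depot: {Depot, Jct2, Y3, HubA, Y2, Jct3, Y1, HubB}.
Min-cut edges: Y1→Port (11), HubB→Port (8); capacity 11 + 8 = 19.
This cut is saturated, so no flow can exceed 19.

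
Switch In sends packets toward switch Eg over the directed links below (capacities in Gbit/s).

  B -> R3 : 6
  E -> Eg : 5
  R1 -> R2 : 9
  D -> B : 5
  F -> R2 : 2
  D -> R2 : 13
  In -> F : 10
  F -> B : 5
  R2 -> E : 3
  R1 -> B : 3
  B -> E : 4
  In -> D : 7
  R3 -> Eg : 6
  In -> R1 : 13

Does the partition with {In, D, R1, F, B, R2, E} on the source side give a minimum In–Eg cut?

Given cut capacity: 6 + 5 = 11.
Augment In→D→B→R3→Eg: bottleneck 5, flow now 5.
Augment In→D→R2→E→Eg: bottleneck 2, flow now 7.
Augment In→R1→B→R3→Eg: bottleneck 1, flow now 8.
Augment In→R1→B→E→Eg: bottleneck 2, flow now 10.
Augment In→R1→R2→E→Eg: bottleneck 1, flow now 11.
No augmenting path remains; maximum flow = 11.
Cut capacity 11 equals the max flow, so it is a minimum cut.

Yes — it is a minimum cut (capacity 11).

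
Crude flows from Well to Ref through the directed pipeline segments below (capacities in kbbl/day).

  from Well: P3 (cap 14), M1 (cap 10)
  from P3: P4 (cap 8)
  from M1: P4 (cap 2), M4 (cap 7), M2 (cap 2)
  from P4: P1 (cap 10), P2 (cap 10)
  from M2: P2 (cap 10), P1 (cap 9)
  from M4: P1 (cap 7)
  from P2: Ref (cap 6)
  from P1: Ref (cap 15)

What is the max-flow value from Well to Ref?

Augment Well→P3→P4→P2→Ref: bottleneck 6, flow now 6.
Augment Well→P3→P4→P1→Ref: bottleneck 2, flow now 8.
Augment Well→M1→P4→P1→Ref: bottleneck 2, flow now 10.
Augment Well→M1→M2→P1→Ref: bottleneck 2, flow now 12.
Augment Well→M1→M4→P1→Ref: bottleneck 6, flow now 18.
No augmenting path remains; maximum flow = 18.
In the residual graph, reachable from Well: {Well, P3}.
Min-cut edges: Well→M1 (10), P3→P4 (8); capacity 10 + 8 = 18.
This cut is saturated, so no flow can exceed 18.

18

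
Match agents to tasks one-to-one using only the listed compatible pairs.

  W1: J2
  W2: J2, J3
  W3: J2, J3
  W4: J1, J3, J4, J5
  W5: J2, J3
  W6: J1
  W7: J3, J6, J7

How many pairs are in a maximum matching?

5

Unit-capacity flow: source→left, listed edges, right→sink; max matching = max flow.
Augmenting path W1→J2 (+1); matched 1.
Augmenting path W2→J3 (+1); matched 2.
Augmenting path W4→J1 (+1); matched 3.
Augmenting path W7→J6 (+1); matched 4.
Augmenting path W6→J1→W4→J4 (+1); matched 5.
No augmenting path remains; maximum matching = 5.
König certificate: {W4, W6, W7, J2, J3} is a vertex cover of size 5 (every listed pair touches it), so no matching can be larger.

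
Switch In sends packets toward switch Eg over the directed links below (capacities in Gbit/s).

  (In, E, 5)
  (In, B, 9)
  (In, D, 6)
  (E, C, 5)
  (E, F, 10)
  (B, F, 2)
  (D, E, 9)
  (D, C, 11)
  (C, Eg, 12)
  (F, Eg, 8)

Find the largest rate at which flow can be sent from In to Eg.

Augment In→E→C→Eg: bottleneck 5, flow now 5.
Augment In→B→F→Eg: bottleneck 2, flow now 7.
Augment In→D→C→Eg: bottleneck 6, flow now 13.
No augmenting path remains; maximum flow = 13.
In the residual graph, reachable from In: {In, B}.
Min-cut edges: In→E (5), In→D (6), B→F (2); capacity 5 + 6 + 2 = 13.
This cut is saturated, so no flow can exceed 13.

13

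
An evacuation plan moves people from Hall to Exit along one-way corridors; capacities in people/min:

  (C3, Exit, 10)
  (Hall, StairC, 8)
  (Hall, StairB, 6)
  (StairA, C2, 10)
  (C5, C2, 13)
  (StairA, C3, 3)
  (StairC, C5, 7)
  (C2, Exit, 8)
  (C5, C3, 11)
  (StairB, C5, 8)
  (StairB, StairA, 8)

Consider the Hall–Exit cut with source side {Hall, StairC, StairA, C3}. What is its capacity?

33

Edges leaving {Hall, StairC, StairA, C3}: Hall→StairB (6), StairC→C5 (7), StairA→C2 (10), C3→Exit (10).
Cut capacity = 6 + 7 + 10 + 10 = 33.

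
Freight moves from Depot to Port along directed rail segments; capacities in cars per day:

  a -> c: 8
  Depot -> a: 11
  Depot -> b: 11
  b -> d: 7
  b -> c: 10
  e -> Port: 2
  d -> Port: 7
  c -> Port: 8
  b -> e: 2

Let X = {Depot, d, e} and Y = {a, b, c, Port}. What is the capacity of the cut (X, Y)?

31

Edges leaving {Depot, d, e}: Depot→a (11), Depot→b (11), d→Port (7), e→Port (2).
Cut capacity = 11 + 11 + 7 + 2 = 31.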